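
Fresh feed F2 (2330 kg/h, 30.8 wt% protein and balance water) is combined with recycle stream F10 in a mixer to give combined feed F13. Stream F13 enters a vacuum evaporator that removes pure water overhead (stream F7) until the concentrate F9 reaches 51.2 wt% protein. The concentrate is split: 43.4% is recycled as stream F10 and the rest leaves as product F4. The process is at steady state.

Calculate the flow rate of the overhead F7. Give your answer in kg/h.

928.4 kg/h

Overall protein balance (none leaves overhead): protein in fresh feed = protein in product, i.e. 2330×0.308 = (1−0.434)·F9·0.512.
F9 = 717.64/(0.512×0.566) = 2476.4 kg/h.
Recycle F10 = 0.434×2476.4 = 1074.8 kg/h.
Combined feed F13 = 2330 + 1074.8 = 3404.8 kg/h.
Overhead F7 = F13 − F9 = 3404.8 − 2476.4 = 928.36 kg/h.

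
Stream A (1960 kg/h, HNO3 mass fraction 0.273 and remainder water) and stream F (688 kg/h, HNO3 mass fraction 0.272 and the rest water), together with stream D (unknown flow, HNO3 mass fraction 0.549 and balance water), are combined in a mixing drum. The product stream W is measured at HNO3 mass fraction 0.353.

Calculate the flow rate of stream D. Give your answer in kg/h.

1084 kg/h

Let D be the unknown flow. Total out = 2648 + D.
HNO3 balance: 722.22 + 0.549·D = 0.353·(2648 + D)
(0.549 − 0.353)·D = 0.353×2648 − 722.22 = 212.53
D = 212.53 / 0.196 = 1084.3 kg/h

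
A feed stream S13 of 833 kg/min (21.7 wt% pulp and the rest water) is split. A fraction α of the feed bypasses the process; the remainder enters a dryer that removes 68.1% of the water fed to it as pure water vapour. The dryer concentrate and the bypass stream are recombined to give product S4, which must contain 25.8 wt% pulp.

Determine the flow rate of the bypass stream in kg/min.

584.7 kg/min

All 833×0.217 = 180.76 kg/min of pulp reaches S4, so S4 = 180.76/0.258 = 700.62 kg/min and vapour = 132.38 kg/min.
The evaporator receives (1−α)·833 of feed at 0.783 water and removes 0.681 of that water:
0.681×0.783×(1−α)×833 = 132.38
(1−α) = 132.38/444.17 = 0.2980;  α = 0.7020.
Bypass flow = 0.7020×833 = 584.74 kg/min.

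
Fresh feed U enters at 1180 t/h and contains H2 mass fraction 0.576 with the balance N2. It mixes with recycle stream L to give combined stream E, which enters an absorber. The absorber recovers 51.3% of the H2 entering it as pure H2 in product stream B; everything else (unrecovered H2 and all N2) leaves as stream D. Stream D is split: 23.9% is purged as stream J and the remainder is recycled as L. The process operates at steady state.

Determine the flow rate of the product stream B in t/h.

H2 in E: m_A = 1180×0.576 + (1−0.239)·(1−0.513)·m_A, so m_A = 679.68/0.6294 = 1079.9 t/h.
Product B = 0.513×1079.9 = 553.99 t/h.

554 t/h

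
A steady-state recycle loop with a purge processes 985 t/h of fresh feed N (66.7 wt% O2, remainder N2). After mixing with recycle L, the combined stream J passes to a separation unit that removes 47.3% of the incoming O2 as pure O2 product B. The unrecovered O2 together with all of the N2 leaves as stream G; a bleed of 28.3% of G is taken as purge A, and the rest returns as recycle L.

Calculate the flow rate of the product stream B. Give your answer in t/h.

O2 in J: m_A = 985×0.667 + (1−0.283)·(1−0.473)·m_A, so m_A = 657/0.6221 = 1056 t/h.
Product B = 0.473×1056 = 499.5 t/h.

499.5 t/h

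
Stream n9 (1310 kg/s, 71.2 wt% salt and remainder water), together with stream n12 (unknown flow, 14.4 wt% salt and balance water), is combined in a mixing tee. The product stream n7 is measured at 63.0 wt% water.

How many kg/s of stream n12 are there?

Let n12 be the unknown flow. Total out = 1310 + n12.
water balance: 377.28 + 0.856·n12 = 0.630·(1310 + n12)
(0.856 − 0.630)·n12 = 0.630×1310 − 377.28 = 448.02
n12 = 448.02 / 0.226 = 1982.4 kg/s

1982 kg/s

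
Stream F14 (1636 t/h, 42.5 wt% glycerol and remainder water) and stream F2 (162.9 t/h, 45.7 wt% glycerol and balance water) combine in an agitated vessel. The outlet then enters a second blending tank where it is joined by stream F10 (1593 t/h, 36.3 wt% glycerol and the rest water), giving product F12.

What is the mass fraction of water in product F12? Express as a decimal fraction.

Overall, product flow = 3391.9 t/h.
water in = 1636×0.575 + 162.9×0.543 + 1593×0.637 = 2043.9 t/h.
water fraction in F12 = 0.6026.

0.6026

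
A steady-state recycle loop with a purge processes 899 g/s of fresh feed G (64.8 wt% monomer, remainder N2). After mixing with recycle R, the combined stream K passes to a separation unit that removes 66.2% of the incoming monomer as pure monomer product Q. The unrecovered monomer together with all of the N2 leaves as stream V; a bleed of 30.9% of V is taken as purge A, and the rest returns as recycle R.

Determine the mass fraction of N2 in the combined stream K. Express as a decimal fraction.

0.5740

N2 enters only via G and leaves only via the purge: 899×0.352 = 0.309×(N2 in V), and the separation unit passes all N2, so N2 in K = N2 in V = 1024.1 g/s.
monomer in K: m_A = 899×0.648 + (1−0.309)·(1−0.662)·m_A, so m_A = 582.55/0.7664 = 760.07 g/s.
K = 760.07 + 1024.1 = 1784.2 g/s.
N2 fraction in K = 1024.1/1784.2 = 0.5740.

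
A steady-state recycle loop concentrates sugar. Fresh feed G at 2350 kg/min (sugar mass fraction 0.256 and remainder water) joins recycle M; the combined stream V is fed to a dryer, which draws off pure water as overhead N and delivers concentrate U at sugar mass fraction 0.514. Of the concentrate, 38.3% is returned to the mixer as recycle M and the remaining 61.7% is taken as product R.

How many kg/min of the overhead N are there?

1180 kg/min

Overall sugar balance (none leaves overhead): sugar in fresh feed = sugar in product, i.e. 2350×0.256 = (1−0.383)·U·0.514.
U = 601.6/(0.514×0.617) = 1897 kg/min.
Recycle M = 0.383×1897 = 726.54 kg/min.
Combined feed V = 2350 + 726.54 = 3076.5 kg/min.
Overhead N = V − U = 3076.5 − 1897 = 1179.6 kg/min.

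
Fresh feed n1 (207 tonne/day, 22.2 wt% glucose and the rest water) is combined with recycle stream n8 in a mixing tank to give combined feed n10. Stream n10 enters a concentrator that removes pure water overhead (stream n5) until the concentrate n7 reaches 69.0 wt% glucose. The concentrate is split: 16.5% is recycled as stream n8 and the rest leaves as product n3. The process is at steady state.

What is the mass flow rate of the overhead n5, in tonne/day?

Overall glucose balance (none leaves overhead): glucose in fresh feed = glucose in product, i.e. 207×0.222 = (1−0.165)·n7·0.690.
n7 = 45.954/(0.690×0.835) = 79.76 tonne/day.
Recycle n8 = 0.165×79.76 = 13.16 tonne/day.
Combined feed n10 = 207 + 13.16 = 220.16 tonne/day.
Overhead n5 = n10 − n7 = 220.16 − 79.76 = 140.4 tonne/day.

140.4 tonne/day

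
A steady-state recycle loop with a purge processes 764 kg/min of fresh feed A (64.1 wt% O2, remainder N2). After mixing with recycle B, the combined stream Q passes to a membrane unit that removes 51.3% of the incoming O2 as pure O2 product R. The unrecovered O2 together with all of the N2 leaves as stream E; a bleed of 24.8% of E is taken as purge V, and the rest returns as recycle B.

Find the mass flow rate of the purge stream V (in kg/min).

N2 enters only via A and leaves only via the purge: 764×0.359 = 0.248×(N2 in E), and the membrane unit passes all N2, so N2 in Q = N2 in E = 1106 kg/min.
O2 in Q: m_A = 764×0.641 + (1−0.248)·(1−0.513)·m_A, so m_A = 489.72/0.6338 = 772.71 kg/min.
E = (1−0.513)×772.71 + 1106 = 1482.3 kg/min.
Purge V = 0.248×1482.3 = 367.6 kg/min.

367.6 kg/min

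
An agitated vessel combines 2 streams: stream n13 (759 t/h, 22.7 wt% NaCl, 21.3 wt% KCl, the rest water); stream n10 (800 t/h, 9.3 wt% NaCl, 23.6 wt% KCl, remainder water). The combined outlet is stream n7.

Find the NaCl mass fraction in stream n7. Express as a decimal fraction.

Total flow out = 759 + 800 = 1559 t/h.
NaCl in = 759×0.227 + 800×0.093 = 246.69 t/h.
NaCl mass fraction in n7 = 246.69/1559 = 0.158.

0.158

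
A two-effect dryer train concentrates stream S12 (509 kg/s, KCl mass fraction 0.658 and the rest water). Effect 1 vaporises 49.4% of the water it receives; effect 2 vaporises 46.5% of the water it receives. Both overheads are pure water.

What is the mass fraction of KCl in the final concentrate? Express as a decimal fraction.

water in feed = 509×0.342 = 174.08 kg/s.
After stage 1: water left = (1−0.494)×174.08 = 88.083; stream total = 423.01 kg/s.
After stage 2: water left = (1−0.465)×88.083 = 47.125; final concentrate = 382.05 kg/s.
KCl fraction = 334.92/382.05 = 0.877.

0.877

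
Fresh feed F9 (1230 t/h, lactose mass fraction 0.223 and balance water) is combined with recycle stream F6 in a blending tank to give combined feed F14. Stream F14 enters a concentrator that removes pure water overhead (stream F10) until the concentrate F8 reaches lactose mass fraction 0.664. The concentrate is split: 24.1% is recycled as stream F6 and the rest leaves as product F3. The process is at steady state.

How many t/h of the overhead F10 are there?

Overall lactose balance (none leaves overhead): lactose in fresh feed = lactose in product, i.e. 1230×0.223 = (1−0.241)·F8·0.664.
F8 = 274.29/(0.664×0.759) = 544.25 t/h.
Recycle F6 = 0.241×544.25 = 131.16 t/h.
Combined feed F14 = 1230 + 131.16 = 1361.2 t/h.
Overhead F10 = F14 − F8 = 1361.2 − 544.25 = 816.91 t/h.

816.9 t/h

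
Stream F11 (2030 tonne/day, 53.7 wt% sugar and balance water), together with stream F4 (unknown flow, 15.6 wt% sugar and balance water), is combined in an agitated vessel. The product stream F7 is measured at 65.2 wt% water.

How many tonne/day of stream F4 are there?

Let F4 be the unknown flow. Total out = 2030 + F4.
water balance: 939.89 + 0.844·F4 = 0.652·(2030 + F4)
(0.844 − 0.652)·F4 = 0.652×2030 − 939.89 = 383.67
F4 = 383.67 / 0.192 = 1998.3 tonne/day

1998 tonne/day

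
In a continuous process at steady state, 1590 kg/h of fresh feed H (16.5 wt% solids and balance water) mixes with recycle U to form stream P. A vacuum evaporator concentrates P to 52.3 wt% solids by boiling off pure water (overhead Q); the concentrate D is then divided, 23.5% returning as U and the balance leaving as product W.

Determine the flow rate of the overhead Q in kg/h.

Overall solids balance (none leaves overhead): solids in fresh feed = solids in product, i.e. 1590×0.165 = (1−0.235)·D·0.523.
D = 262.35/(0.523×0.765) = 655.72 kg/h.
Recycle U = 0.235×655.72 = 154.09 kg/h.
Combined feed P = 1590 + 154.09 = 1744.1 kg/h.
Overhead Q = P − D = 1744.1 − 655.72 = 1088.4 kg/h.

1088 kg/h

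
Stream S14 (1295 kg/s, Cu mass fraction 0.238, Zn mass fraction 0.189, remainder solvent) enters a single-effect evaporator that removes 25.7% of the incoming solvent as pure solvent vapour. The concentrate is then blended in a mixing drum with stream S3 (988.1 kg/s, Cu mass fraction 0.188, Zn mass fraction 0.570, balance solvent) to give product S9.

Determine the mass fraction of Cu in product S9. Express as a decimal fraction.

0.236

Vapour removed = 0.257×0.573×1295 = 190.7 kg/s; concentrate = 1104.3 kg/s.
Cu reaching the mixer = 308.21 (from concentrate) + 988.1×0.188 = 493.97 kg/s.
Product flow = 1104.3 + 988.1 = 2092.4 kg/s; Cu fraction = 0.236.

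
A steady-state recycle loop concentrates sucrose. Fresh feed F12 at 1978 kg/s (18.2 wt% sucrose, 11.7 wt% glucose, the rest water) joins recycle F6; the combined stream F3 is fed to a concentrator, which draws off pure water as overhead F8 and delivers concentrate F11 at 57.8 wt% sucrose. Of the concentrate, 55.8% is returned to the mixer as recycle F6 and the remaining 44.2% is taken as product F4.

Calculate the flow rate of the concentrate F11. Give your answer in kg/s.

Overall sucrose balance (none leaves overhead): sucrose in fresh feed = sucrose in product, i.e. 1978×0.182 = (1−0.558)·F11·0.578.
F11 = 360/(0.578×0.442) = 1409.1 kg/s.

1409 kg/s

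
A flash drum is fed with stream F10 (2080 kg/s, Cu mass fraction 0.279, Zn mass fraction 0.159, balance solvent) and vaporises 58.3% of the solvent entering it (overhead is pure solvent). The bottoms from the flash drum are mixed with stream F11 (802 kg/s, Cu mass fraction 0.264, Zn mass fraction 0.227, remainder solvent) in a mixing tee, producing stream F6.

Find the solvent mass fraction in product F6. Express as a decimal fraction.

0.407

Vapour removed = 0.583×0.562×2080 = 681.5 kg/s; concentrate = 1398.5 kg/s.
solvent reaching the mixer = 487.46 (from concentrate) + 802×0.509 = 895.67 kg/s.
Product flow = 1398.5 + 802 = 2200.5 kg/s; solvent fraction = 0.407.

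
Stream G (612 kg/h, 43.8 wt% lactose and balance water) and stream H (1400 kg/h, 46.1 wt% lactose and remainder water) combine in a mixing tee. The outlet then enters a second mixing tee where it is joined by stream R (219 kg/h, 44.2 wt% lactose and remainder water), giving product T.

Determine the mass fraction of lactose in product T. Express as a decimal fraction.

0.4528

Overall, product flow = 2231 kg/h.
lactose in = 612×0.438 + 1400×0.461 + 219×0.442 = 1010.3 kg/h.
lactose fraction in T = 0.4528.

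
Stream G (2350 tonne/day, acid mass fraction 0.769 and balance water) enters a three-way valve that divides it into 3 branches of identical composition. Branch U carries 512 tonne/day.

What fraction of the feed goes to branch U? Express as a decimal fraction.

Fraction to U = 512/2350 = 0.2179.

0.218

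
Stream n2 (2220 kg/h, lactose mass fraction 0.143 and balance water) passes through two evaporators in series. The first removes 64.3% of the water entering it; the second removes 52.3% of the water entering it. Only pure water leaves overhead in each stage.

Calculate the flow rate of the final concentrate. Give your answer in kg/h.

641.4 kg/h

water in feed = 2220×0.857 = 1902.5 kg/h.
After stage 1: water left = (1−0.643)×1902.5 = 679.21; stream total = 996.67 kg/h.
After stage 2: water left = (1−0.523)×679.21 = 323.98; final concentrate = 641.44 kg/h.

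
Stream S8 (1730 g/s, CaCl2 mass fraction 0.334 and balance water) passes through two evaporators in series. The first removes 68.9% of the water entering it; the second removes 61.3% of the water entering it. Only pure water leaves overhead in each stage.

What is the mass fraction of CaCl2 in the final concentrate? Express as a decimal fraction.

0.806

water in feed = 1730×0.666 = 1152.2 g/s.
After stage 1: water left = (1−0.689)×1152.2 = 358.33; stream total = 936.15 g/s.
After stage 2: water left = (1−0.613)×358.33 = 138.67; final concentrate = 716.49 g/s.
CaCl2 fraction = 577.82/716.49 = 0.806.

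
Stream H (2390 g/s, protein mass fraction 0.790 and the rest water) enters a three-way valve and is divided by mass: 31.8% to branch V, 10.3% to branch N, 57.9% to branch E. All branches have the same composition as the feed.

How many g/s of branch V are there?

Branch V flow = 0.318×2390 = 760.02 g/s.

760 g/s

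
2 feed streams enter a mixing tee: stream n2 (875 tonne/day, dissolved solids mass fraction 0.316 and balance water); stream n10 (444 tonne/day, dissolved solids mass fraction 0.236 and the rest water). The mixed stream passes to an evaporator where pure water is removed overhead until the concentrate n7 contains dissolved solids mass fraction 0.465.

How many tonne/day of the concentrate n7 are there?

dissolved solids entering = 875×0.316 + 444×0.236 = 381.28 tonne/day.
All dissolved solids reports to n7, so n7 = 381.28/0.465 = 819.97 tonne/day.

820 tonne/day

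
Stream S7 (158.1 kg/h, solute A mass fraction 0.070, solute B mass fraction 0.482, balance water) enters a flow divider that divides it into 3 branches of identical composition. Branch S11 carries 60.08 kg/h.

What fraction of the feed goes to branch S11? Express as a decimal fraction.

0.380

Fraction to S11 = 60.08/158.1 = 0.3800.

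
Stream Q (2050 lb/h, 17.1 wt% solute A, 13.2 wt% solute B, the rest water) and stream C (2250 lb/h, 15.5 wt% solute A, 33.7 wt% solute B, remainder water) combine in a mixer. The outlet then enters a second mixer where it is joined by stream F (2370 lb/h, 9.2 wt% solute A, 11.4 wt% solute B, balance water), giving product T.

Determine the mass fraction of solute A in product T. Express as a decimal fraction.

0.138

Overall, product flow = 6670 lb/h.
solute A in = 2050×0.171 + 2250×0.155 + 2370×0.092 = 917.34 lb/h.
solute A fraction in T = 0.138.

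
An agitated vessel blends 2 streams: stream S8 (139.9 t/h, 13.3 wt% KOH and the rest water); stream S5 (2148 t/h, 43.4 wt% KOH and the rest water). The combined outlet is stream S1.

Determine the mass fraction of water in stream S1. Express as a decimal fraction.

Total flow out = 139.9 + 2148 = 2287.9 t/h.
water in = 139.9×0.867 + 2148×0.566 = 1337.1 t/h.
water mass fraction in S1 = 1337.1/2287.9 = 0.584.

0.584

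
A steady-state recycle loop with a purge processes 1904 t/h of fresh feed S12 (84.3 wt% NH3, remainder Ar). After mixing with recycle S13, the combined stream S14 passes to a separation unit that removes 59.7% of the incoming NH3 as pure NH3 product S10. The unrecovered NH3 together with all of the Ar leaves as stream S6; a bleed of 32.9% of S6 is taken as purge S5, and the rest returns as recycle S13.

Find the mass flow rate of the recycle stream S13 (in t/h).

1205 t/h

Ar enters only via S12 and leaves only via the purge: 1904×0.157 = 0.329×(Ar in S6), and the separation unit passes all Ar, so Ar in S14 = Ar in S6 = 908.6 t/h.
NH3 in S14: m_A = 1904×0.843 + (1−0.329)·(1−0.597)·m_A, so m_A = 1605.1/0.7296 = 2200 t/h.
S6 = (1−0.597)×2200 + 908.6 = 1795.2 t/h.
Recycle S13 = (1−0.329)×1795.2 = 1204.6 t/h.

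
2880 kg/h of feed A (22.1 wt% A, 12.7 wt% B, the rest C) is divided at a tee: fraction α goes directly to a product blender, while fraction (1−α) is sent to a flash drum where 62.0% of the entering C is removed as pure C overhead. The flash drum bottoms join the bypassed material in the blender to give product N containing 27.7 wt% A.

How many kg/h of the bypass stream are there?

All 2880×0.221 = 636.48 kg/h of A reaches N, so N = 636.48/0.277 = 2297.8 kg/h and vapour = 582.24 kg/h.
The evaporator receives (1−α)·2880 of feed at 0.652 C and removes 0.620 of that C:
0.620×0.652×(1−α)×2880 = 582.24
(1−α) = 582.24/1164.2 = 0.5001;  α = 0.4999.
Bypass flow = 0.4999×2880 = 1439.7 kg/h.

1440 kg/h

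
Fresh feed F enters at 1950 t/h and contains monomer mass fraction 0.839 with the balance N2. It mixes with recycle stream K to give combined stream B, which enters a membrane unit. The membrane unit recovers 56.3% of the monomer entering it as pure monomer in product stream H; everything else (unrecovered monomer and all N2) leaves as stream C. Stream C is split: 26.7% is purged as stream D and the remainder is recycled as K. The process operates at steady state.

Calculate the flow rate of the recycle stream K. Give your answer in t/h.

1633 t/h

N2 enters only via F and leaves only via the purge: 1950×0.161 = 0.267×(N2 in C), and the membrane unit passes all N2, so N2 in B = N2 in C = 1175.8 t/h.
monomer in B: m_A = 1950×0.839 + (1−0.267)·(1−0.563)·m_A, so m_A = 1636/0.6797 = 2407.1 t/h.
C = (1−0.563)×2407.1 + 1175.8 = 2227.7 t/h.
Recycle K = (1−0.267)×2227.7 = 1632.9 t/h.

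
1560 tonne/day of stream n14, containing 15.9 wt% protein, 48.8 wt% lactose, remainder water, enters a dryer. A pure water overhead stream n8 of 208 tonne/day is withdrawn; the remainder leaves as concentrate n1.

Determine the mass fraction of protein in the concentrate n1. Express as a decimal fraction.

protein is not removed: 1560×0.159 = 248.04 tonne/day of protein enters n1.
Concentrate = 1560 − 208 = 1352 tonne/day.
Mass fraction = 248.04/1352 = 0.1835.

0.1835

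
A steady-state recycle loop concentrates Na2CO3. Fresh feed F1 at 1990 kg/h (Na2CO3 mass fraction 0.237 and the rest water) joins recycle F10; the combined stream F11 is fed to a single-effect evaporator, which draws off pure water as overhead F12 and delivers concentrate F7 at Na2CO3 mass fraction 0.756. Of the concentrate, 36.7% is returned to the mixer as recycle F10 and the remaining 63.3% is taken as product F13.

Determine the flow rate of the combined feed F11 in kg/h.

Overall Na2CO3 balance (none leaves overhead): Na2CO3 in fresh feed = Na2CO3 in product, i.e. 1990×0.237 = (1−0.367)·F7·0.756.
F7 = 471.63/(0.756×0.633) = 985.54 kg/h.
Recycle F10 = 0.367×985.54 = 361.69 kg/h.
Combined feed F11 = 1990 + 361.69 = 2351.7 kg/h.

2352 kg/h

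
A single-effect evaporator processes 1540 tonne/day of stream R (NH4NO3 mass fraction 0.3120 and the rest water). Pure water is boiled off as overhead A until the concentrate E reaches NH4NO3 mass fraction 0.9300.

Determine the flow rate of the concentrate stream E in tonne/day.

NH4NO3 is conserved: 1540×0.312 = 480.48 tonne/day all reports to the concentrate.
Concentrate = 480.48/(target fraction) = 516.65 tonne/day.

516.6 tonne/day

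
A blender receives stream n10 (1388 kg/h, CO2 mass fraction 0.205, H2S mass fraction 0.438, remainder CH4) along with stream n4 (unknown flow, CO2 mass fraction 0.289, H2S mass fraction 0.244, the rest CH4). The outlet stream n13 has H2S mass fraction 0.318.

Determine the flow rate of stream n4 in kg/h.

2251 kg/h

Let n4 be the unknown flow. Total out = 1388 + n4.
H2S balance: 607.94 + 0.244·n4 = 0.318·(1388 + n4)
(0.244 − 0.318)·n4 = 0.318×1388 − 607.94 = -166.56
n4 = -166.56 / -0.074 = 2250.8 kg/h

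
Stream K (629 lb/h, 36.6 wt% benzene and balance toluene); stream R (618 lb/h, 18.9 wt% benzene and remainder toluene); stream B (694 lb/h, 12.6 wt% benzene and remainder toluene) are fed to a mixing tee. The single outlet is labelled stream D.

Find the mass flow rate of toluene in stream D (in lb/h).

toluene out = toluene in = 629×0.634 + 618×0.811 + 694×0.874 = 1506.5 lb/h.

1507 lb/h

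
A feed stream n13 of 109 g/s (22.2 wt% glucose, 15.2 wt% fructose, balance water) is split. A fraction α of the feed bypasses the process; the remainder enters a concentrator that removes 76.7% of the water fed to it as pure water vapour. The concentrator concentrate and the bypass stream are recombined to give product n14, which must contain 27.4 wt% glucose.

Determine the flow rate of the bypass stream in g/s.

All 109×0.222 = 24.198 g/s of glucose reaches n14, so n14 = 24.198/0.274 = 88.314 g/s and vapour = 20.686 g/s.
The evaporator receives (1−α)·109 of feed at 0.626 water and removes 0.767 of that water:
0.767×0.626×(1−α)×109 = 20.686
(1−α) = 20.686/52.335 = 0.3953;  α = 0.6047.
Bypass flow = 0.6047×109 = 65.917 g/s.

65.92 g/s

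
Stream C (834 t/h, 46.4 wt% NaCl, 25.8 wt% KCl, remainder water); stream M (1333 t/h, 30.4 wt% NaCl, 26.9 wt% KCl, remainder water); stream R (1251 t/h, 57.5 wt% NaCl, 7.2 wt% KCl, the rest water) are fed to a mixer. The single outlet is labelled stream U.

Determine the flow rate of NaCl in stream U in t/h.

1512 t/h

NaCl out = NaCl in = 834×0.464 + 1333×0.304 + 1251×0.575 = 1511.5 t/h.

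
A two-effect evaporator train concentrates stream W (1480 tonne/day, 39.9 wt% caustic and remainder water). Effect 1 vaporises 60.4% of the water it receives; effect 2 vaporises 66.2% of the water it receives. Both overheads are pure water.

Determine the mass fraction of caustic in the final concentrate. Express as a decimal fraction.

water in feed = 1480×0.601 = 889.48 tonne/day.
After stage 1: water left = (1−0.604)×889.48 = 352.23; stream total = 942.75 tonne/day.
After stage 2: water left = (1−0.662)×352.23 = 119.06; final concentrate = 709.58 tonne/day.
caustic fraction = 590.52/709.58 = 0.8322.

0.8322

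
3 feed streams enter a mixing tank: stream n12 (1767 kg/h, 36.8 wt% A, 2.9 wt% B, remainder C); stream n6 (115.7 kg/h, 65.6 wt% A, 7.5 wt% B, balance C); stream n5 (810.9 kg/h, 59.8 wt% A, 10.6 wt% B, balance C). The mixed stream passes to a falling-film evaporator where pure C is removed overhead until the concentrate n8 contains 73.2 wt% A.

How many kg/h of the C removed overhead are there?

A entering = 1767×0.368 + 115.7×0.656 + 810.9×0.598 = 1211.1 kg/h.
All A reports to n8, so n8 = 1211.1/0.732 = 1654.5 kg/h.
Total feed = 2693.6 kg/h; overhead = 2693.6 − 1654.5 = 1039.1 kg/h.

1039 kg/h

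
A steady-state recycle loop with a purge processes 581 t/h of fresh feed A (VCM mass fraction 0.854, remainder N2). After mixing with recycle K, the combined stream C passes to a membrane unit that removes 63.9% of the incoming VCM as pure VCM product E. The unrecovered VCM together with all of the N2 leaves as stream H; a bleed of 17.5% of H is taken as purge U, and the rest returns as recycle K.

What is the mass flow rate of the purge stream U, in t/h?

129.5 t/h

N2 enters only via A and leaves only via the purge: 581×0.146 = 0.175×(N2 in H), and the membrane unit passes all N2, so N2 in C = N2 in H = 484.72 t/h.
VCM in C: m_A = 581×0.854 + (1−0.175)·(1−0.639)·m_A, so m_A = 496.17/0.7022 = 706.62 t/h.
H = (1−0.639)×706.62 + 484.72 = 739.81 t/h.
Purge U = 0.175×739.81 = 129.47 t/h.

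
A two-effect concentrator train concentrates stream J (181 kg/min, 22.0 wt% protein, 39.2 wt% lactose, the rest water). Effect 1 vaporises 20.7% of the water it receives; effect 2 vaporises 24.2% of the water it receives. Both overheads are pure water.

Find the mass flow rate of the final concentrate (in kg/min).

water in feed = 181×0.388 = 70.228 kg/min.
After stage 1: water left = (1−0.207)×70.228 = 55.691; stream total = 166.46 kg/min.
After stage 2: water left = (1−0.242)×55.691 = 42.214; final concentrate = 152.99 kg/min.

153 kg/min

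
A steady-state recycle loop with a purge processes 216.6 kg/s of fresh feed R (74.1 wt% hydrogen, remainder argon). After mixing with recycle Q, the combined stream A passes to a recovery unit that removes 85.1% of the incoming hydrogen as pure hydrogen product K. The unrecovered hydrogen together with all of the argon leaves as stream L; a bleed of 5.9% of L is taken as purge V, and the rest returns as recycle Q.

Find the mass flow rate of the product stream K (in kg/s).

hydrogen in A: m_A = 216.6×0.741 + (1−0.059)·(1−0.851)·m_A, so m_A = 160.5/0.8598 = 186.67 kg/s.
Product K = 0.851×186.67 = 158.86 kg/s.

158.9 kg/s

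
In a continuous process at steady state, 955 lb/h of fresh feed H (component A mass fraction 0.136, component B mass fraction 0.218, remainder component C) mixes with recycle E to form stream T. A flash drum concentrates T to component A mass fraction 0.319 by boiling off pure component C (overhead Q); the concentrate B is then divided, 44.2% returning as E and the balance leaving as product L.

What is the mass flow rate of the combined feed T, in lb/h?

1278 lb/h

Overall component A balance (none leaves overhead): component A in fresh feed = component A in product, i.e. 955×0.136 = (1−0.442)·B·0.319.
B = 129.88/(0.319×0.558) = 729.65 lb/h.
Recycle E = 0.442×729.65 = 322.51 lb/h.
Combined feed T = 955 + 322.51 = 1277.5 lb/h.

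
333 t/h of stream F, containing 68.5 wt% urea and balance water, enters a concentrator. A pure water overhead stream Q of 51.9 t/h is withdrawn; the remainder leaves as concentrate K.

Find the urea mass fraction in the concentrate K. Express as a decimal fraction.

0.8115

urea is not removed: 333×0.685 = 228.11 t/h of urea enters K.
Concentrate = 333 − 51.9 = 281.1 t/h.
Mass fraction = 228.11/281.1 = 0.8115.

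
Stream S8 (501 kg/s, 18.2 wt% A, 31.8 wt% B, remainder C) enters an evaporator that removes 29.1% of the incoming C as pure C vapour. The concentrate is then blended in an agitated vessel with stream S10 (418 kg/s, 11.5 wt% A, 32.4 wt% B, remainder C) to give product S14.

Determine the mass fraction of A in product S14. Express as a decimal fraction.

Vapour removed = 0.291×0.500×501 = 72.895 kg/s; concentrate = 428.1 kg/s.
A reaching the mixer = 91.182 (from concentrate) + 418×0.115 = 139.25 kg/s.
Product flow = 428.1 + 418 = 846.1 kg/s; A fraction = 0.165.

0.165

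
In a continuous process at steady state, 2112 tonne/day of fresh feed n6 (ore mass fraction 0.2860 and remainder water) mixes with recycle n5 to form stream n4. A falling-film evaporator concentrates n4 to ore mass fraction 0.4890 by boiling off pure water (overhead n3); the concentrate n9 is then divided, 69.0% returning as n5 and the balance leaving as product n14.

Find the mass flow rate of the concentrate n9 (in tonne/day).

3985 tonne/day

Overall ore balance (none leaves overhead): ore in fresh feed = ore in product, i.e. 2112×0.286 = (1−0.690)·n9·0.489.
n9 = 604.03/(0.489×0.310) = 3984.6 tonne/day.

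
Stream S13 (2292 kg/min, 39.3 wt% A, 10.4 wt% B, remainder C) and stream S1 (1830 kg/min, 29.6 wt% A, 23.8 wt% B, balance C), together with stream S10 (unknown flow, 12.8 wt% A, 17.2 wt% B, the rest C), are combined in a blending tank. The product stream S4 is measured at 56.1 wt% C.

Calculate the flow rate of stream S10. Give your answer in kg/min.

Let S10 be the unknown flow. Total out = 4122 + S10.
C balance: 2005.7 + 0.700·S10 = 0.561·(4122 + S10)
(0.700 − 0.561)·S10 = 0.561×4122 − 2005.7 = 306.79
S10 = 306.79 / 0.139 = 2207.1 kg/min

2207 kg/min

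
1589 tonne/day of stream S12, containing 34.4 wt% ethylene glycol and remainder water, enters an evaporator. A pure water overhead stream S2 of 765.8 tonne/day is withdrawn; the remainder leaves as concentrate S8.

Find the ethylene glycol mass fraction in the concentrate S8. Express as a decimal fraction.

ethylene glycol is not removed: 1589×0.344 = 546.62 tonne/day of ethylene glycol enters S8.
Concentrate = 1589 − 765.8 = 823.2 tonne/day.
Mass fraction = 546.62/823.2 = 0.664.

0.664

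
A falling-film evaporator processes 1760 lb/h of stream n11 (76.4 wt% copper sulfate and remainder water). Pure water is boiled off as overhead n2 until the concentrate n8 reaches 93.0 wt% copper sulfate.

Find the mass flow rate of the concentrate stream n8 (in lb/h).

copper sulfate is conserved: 1760×0.764 = 1344.6 lb/h all reports to the concentrate.
Concentrate = 1344.6/(target fraction) = 1445.8 lb/h.

1446 lb/h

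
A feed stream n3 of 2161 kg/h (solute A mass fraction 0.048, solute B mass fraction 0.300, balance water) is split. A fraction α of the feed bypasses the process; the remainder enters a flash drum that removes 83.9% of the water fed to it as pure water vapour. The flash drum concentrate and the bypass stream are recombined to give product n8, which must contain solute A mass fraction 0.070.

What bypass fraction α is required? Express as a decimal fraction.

0.425

All 2161×0.048 = 103.73 kg/h of solute A reaches n8, so n8 = 103.73/0.070 = 1481.8 kg/h and vapour = 679.17 kg/h.
The evaporator receives (1−α)·2161 of feed at 0.652 water and removes 0.839 of that water:
0.839×0.652×(1−α)×2161 = 679.17
(1−α) = 679.17/1182.1 = 0.5745;  α = 0.4255.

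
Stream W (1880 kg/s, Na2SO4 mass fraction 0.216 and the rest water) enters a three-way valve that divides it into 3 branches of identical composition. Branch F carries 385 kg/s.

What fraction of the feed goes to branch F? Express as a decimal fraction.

0.205

Fraction to F = 385/1880 = 0.2048.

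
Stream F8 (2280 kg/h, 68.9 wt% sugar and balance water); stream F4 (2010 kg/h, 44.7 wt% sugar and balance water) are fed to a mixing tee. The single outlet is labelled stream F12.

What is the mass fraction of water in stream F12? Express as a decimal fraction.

Total flow out = 2280 + 2010 = 4290 kg/h.
water in = 2280×0.311 + 2010×0.553 = 1820.6 kg/h.
water mass fraction in F12 = 1820.6/4290 = 0.424.

0.424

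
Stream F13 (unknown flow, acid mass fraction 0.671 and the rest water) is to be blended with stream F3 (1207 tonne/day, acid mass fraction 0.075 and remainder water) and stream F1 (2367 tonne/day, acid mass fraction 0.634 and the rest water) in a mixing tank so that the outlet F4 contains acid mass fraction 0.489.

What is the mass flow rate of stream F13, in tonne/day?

859.8 tonne/day

Let F13 be the unknown flow. Total out = 3574 + F13.
acid balance: 1591.2 + 0.671·F13 = 0.489·(3574 + F13)
(0.671 − 0.489)·F13 = 0.489×3574 − 1591.2 = 156.48
F13 = 156.48 / 0.182 = 859.8 tonne/day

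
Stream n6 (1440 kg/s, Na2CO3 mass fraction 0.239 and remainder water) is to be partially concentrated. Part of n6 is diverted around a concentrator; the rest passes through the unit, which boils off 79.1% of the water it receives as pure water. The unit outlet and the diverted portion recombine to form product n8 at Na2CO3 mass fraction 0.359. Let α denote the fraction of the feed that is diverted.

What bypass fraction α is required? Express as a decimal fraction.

All 1440×0.239 = 344.16 kg/s of Na2CO3 reaches n8, so n8 = 344.16/0.359 = 958.66 kg/s and vapour = 481.34 kg/s.
The evaporator receives (1−α)·1440 of feed at 0.761 water and removes 0.791 of that water:
0.791×0.761×(1−α)×1440 = 481.34
(1−α) = 481.34/866.81 = 0.5553;  α = 0.4447.

0.445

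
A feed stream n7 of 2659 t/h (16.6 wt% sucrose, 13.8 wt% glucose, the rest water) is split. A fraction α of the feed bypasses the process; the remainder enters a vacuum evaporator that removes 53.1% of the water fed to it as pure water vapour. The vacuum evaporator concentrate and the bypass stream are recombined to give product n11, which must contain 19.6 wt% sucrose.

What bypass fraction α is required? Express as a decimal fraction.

0.586

All 2659×0.166 = 441.39 t/h of sucrose reaches n11, so n11 = 441.39/0.196 = 2252 t/h and vapour = 406.99 t/h.
The evaporator receives (1−α)·2659 of feed at 0.696 water and removes 0.531 of that water:
0.531×0.696×(1−α)×2659 = 406.99
(1−α) = 406.99/982.7 = 0.4142;  α = 0.5858.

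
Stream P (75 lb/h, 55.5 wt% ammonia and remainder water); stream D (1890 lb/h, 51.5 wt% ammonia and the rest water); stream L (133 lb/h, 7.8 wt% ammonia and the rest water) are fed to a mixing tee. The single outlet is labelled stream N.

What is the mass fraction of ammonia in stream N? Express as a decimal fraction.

0.489

Total flow out = 75 + 1890 + 133 = 2098 lb/h.
ammonia in = 75×0.555 + 1890×0.515 + 133×0.078 = 1025.3 lb/h.
ammonia mass fraction in N = 1025.3/2098 = 0.489.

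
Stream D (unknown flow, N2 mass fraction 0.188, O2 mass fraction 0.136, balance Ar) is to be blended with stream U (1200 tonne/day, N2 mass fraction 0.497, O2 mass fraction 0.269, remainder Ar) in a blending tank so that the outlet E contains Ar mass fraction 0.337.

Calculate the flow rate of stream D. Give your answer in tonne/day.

Let D be the unknown flow. Total out = 1200 + D.
Ar balance: 280.8 + 0.676·D = 0.337·(1200 + D)
(0.676 − 0.337)·D = 0.337×1200 − 280.8 = 123.6
D = 123.6 / 0.339 = 364.6 tonne/day

364.6 tonne/day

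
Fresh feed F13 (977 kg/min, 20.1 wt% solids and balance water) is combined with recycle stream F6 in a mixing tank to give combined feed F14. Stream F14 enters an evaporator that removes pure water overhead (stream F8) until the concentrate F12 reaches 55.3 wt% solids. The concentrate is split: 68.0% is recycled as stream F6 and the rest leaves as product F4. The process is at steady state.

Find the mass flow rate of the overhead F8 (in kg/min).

Overall solids balance (none leaves overhead): solids in fresh feed = solids in product, i.e. 977×0.201 = (1−0.680)·F12·0.553.
F12 = 196.38/(0.553×0.320) = 1109.7 kg/min.
Recycle F6 = 0.680×1109.7 = 754.61 kg/min.
Combined feed F14 = 977 + 754.61 = 1731.6 kg/min.
Overhead F8 = F14 − F12 = 1731.6 − 1109.7 = 621.89 kg/min.

621.9 kg/min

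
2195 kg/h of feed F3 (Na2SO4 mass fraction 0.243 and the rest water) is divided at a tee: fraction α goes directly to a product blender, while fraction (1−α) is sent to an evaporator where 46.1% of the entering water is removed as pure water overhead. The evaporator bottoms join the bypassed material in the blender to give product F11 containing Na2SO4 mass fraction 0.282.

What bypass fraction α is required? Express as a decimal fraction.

0.604

All 2195×0.243 = 533.38 kg/h of Na2SO4 reaches F11, so F11 = 533.38/0.282 = 1891.4 kg/h and vapour = 303.56 kg/h.
The evaporator receives (1−α)·2195 of feed at 0.757 water and removes 0.461 of that water:
0.461×0.757×(1−α)×2195 = 303.56
(1−α) = 303.56/766 = 0.3963;  α = 0.6037.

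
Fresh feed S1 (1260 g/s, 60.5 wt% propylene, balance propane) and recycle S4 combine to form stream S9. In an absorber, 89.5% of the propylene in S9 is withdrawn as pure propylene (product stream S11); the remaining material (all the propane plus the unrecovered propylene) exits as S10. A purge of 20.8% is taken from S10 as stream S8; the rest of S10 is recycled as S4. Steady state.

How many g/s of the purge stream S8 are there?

propane enters only via S1 and leaves only via the purge: 1260×0.395 = 0.208×(propane in S10), and the absorber passes all propane, so propane in S9 = propane in S10 = 2392.8 g/s.
propylene in S9: m_A = 1260×0.605 + (1−0.208)·(1−0.895)·m_A, so m_A = 762.3/0.9168 = 831.44 g/s.
S10 = (1−0.895)×831.44 + 2392.8 = 2480.1 g/s.
Purge S8 = 0.208×2480.1 = 515.86 g/s.

515.9 g/s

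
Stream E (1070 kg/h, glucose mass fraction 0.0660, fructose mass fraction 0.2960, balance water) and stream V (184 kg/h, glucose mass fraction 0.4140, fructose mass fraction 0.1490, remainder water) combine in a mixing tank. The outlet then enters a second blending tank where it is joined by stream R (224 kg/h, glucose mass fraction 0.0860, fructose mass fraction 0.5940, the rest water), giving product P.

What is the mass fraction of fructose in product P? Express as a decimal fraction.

Overall, product flow = 1478 kg/h.
fructose in = 1070×0.296 + 184×0.149 + 224×0.594 = 477.19 kg/h.
fructose fraction in P = 0.3229.

0.3229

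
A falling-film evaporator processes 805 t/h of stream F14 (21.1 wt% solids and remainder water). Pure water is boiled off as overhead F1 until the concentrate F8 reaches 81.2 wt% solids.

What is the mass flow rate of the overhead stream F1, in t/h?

solids is conserved: 805×0.211 = 169.85 t/h all reports to the concentrate.
Concentrate = 169.85/(target fraction) = 209.18 t/h.
Overhead = 805 − 209.18 = 595.82 t/h.

595.8 t/h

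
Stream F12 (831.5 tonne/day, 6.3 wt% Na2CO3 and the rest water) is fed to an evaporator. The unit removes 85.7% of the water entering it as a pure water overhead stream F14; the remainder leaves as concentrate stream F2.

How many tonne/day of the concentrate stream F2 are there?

water entering = 831.5×0.937 = 779.12 tonne/day; overhead removed = 0.857×779.12 = 667.7 tonne/day.
Concentrate = 831.5 − 667.7 = 163.8 tonne/day.

163.8 tonne/day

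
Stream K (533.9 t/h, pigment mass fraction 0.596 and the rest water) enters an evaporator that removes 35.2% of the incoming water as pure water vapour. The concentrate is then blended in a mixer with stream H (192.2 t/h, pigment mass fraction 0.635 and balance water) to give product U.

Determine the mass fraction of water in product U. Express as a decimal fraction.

Vapour removed = 0.352×0.404×533.9 = 75.925 t/h; concentrate = 457.98 t/h.
water reaching the mixer = 139.77 (from concentrate) + 192.2×0.365 = 209.92 t/h.
Product flow = 457.98 + 192.2 = 650.18 t/h; water fraction = 0.323.

0.323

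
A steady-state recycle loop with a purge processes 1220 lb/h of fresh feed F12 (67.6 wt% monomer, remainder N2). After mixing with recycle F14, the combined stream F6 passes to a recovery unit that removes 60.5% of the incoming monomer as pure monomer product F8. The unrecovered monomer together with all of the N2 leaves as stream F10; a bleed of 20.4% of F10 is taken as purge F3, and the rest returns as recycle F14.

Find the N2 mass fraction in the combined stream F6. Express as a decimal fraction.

0.6170

N2 enters only via F12 and leaves only via the purge: 1220×0.324 = 0.204×(N2 in F10), and the recovery unit passes all N2, so N2 in F6 = N2 in F10 = 1937.6 lb/h.
monomer in F6: m_A = 1220×0.676 + (1−0.204)·(1−0.605)·m_A, so m_A = 824.72/0.6856 = 1203 lb/h.
F6 = 1203 + 1937.6 = 3140.6 lb/h.
N2 fraction in F6 = 1937.6/3140.6 = 0.6170.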